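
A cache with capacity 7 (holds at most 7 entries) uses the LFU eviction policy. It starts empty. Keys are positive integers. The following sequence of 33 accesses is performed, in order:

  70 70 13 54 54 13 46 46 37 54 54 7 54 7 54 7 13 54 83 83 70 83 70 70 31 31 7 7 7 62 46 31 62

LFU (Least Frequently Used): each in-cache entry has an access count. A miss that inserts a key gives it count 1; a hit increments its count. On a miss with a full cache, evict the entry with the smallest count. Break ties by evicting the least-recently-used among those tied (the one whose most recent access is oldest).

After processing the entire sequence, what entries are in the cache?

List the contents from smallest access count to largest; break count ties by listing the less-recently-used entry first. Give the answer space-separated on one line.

LFU simulation (capacity=7):
  1. access 70: MISS. Cache: [70(c=1)]
  2. access 70: HIT, count now 2. Cache: [70(c=2)]
  3. access 13: MISS. Cache: [13(c=1) 70(c=2)]
  4. access 54: MISS. Cache: [13(c=1) 54(c=1) 70(c=2)]
  5. access 54: HIT, count now 2. Cache: [13(c=1) 70(c=2) 54(c=2)]
  6. access 13: HIT, count now 2. Cache: [70(c=2) 54(c=2) 13(c=2)]
  7. access 46: MISS. Cache: [46(c=1) 70(c=2) 54(c=2) 13(c=2)]
  8. access 46: HIT, count now 2. Cache: [70(c=2) 54(c=2) 13(c=2) 46(c=2)]
  9. access 37: MISS. Cache: [37(c=1) 70(c=2) 54(c=2) 13(c=2) 46(c=2)]
  10. access 54: HIT, count now 3. Cache: [37(c=1) 70(c=2) 13(c=2) 46(c=2) 54(c=3)]
  11. access 54: HIT, count now 4. Cache: [37(c=1) 70(c=2) 13(c=2) 46(c=2) 54(c=4)]
  12. access 7: MISS. Cache: [37(c=1) 7(c=1) 70(c=2) 13(c=2) 46(c=2) 54(c=4)]
  13. access 54: HIT, count now 5. Cache: [37(c=1) 7(c=1) 70(c=2) 13(c=2) 46(c=2) 54(c=5)]
  14. access 7: HIT, count now 2. Cache: [37(c=1) 70(c=2) 13(c=2) 46(c=2) 7(c=2) 54(c=5)]
  15. access 54: HIT, count now 6. Cache: [37(c=1) 70(c=2) 13(c=2) 46(c=2) 7(c=2) 54(c=6)]
  16. access 7: HIT, count now 3. Cache: [37(c=1) 70(c=2) 13(c=2) 46(c=2) 7(c=3) 54(c=6)]
  17. access 13: HIT, count now 3. Cache: [37(c=1) 70(c=2) 46(c=2) 7(c=3) 13(c=3) 54(c=6)]
  18. access 54: HIT, count now 7. Cache: [37(c=1) 70(c=2) 46(c=2) 7(c=3) 13(c=3) 54(c=7)]
  19. access 83: MISS. Cache: [37(c=1) 83(c=1) 70(c=2) 46(c=2) 7(c=3) 13(c=3) 54(c=7)]
  20. access 83: HIT, count now 2. Cache: [37(c=1) 70(c=2) 46(c=2) 83(c=2) 7(c=3) 13(c=3) 54(c=7)]
  21. access 70: HIT, count now 3. Cache: [37(c=1) 46(c=2) 83(c=2) 7(c=3) 13(c=3) 70(c=3) 54(c=7)]
  22. access 83: HIT, count now 3. Cache: [37(c=1) 46(c=2) 7(c=3) 13(c=3) 70(c=3) 83(c=3) 54(c=7)]
  23. access 70: HIT, count now 4. Cache: [37(c=1) 46(c=2) 7(c=3) 13(c=3) 83(c=3) 70(c=4) 54(c=7)]
  24. access 70: HIT, count now 5. Cache: [37(c=1) 46(c=2) 7(c=3) 13(c=3) 83(c=3) 70(c=5) 54(c=7)]
  25. access 31: MISS, evict 37(c=1). Cache: [31(c=1) 46(c=2) 7(c=3) 13(c=3) 83(c=3) 70(c=5) 54(c=7)]
  26. access 31: HIT, count now 2. Cache: [46(c=2) 31(c=2) 7(c=3) 13(c=3) 83(c=3) 70(c=5) 54(c=7)]
  27. access 7: HIT, count now 4. Cache: [46(c=2) 31(c=2) 13(c=3) 83(c=3) 7(c=4) 70(c=5) 54(c=7)]
  28. access 7: HIT, count now 5. Cache: [46(c=2) 31(c=2) 13(c=3) 83(c=3) 70(c=5) 7(c=5) 54(c=7)]
  29. access 7: HIT, count now 6. Cache: [46(c=2) 31(c=2) 13(c=3) 83(c=3) 70(c=5) 7(c=6) 54(c=7)]
  30. access 62: MISS, evict 46(c=2). Cache: [62(c=1) 31(c=2) 13(c=3) 83(c=3) 70(c=5) 7(c=6) 54(c=7)]
  31. access 46: MISS, evict 62(c=1). Cache: [46(c=1) 31(c=2) 13(c=3) 83(c=3) 70(c=5) 7(c=6) 54(c=7)]
  32. access 31: HIT, count now 3. Cache: [46(c=1) 13(c=3) 83(c=3) 31(c=3) 70(c=5) 7(c=6) 54(c=7)]
  33. access 62: MISS, evict 46(c=1). Cache: [62(c=1) 13(c=3) 83(c=3) 31(c=3) 70(c=5) 7(c=6) 54(c=7)]
Total: 22 hits, 11 misses, 4 evictions

Answer: 62 13 83 31 70 7 54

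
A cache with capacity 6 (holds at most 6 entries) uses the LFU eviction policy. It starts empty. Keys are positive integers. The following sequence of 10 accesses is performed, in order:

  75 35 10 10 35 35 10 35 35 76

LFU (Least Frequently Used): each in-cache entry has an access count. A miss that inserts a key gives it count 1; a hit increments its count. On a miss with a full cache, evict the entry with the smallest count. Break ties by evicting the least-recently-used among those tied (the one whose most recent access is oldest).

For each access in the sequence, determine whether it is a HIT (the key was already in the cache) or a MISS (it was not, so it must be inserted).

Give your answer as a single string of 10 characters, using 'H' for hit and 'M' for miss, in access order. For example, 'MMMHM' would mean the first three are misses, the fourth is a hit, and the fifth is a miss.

Answer: MMMHHHHHHM

Derivation:
LFU simulation (capacity=6):
  1. access 75: MISS. Cache: [75(c=1)]
  2. access 35: MISS. Cache: [75(c=1) 35(c=1)]
  3. access 10: MISS. Cache: [75(c=1) 35(c=1) 10(c=1)]
  4. access 10: HIT, count now 2. Cache: [75(c=1) 35(c=1) 10(c=2)]
  5. access 35: HIT, count now 2. Cache: [75(c=1) 10(c=2) 35(c=2)]
  6. access 35: HIT, count now 3. Cache: [75(c=1) 10(c=2) 35(c=3)]
  7. access 10: HIT, count now 3. Cache: [75(c=1) 35(c=3) 10(c=3)]
  8. access 35: HIT, count now 4. Cache: [75(c=1) 10(c=3) 35(c=4)]
  9. access 35: HIT, count now 5. Cache: [75(c=1) 10(c=3) 35(c=5)]
  10. access 76: MISS. Cache: [75(c=1) 76(c=1) 10(c=3) 35(c=5)]
Total: 6 hits, 4 misses, 0 evictions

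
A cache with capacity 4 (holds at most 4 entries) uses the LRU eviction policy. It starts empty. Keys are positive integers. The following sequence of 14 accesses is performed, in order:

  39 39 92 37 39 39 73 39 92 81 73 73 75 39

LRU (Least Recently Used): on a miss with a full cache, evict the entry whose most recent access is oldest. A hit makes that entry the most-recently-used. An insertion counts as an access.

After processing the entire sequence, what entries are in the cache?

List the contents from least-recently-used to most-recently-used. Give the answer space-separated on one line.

Answer: 81 73 75 39

Derivation:
LRU simulation (capacity=4):
  1. access 39: MISS. Cache (LRU->MRU): [39]
  2. access 39: HIT. Cache (LRU->MRU): [39]
  3. access 92: MISS. Cache (LRU->MRU): [39 92]
  4. access 37: MISS. Cache (LRU->MRU): [39 92 37]
  5. access 39: HIT. Cache (LRU->MRU): [92 37 39]
  6. access 39: HIT. Cache (LRU->MRU): [92 37 39]
  7. access 73: MISS. Cache (LRU->MRU): [92 37 39 73]
  8. access 39: HIT. Cache (LRU->MRU): [92 37 73 39]
  9. access 92: HIT. Cache (LRU->MRU): [37 73 39 92]
  10. access 81: MISS, evict 37. Cache (LRU->MRU): [73 39 92 81]
  11. access 73: HIT. Cache (LRU->MRU): [39 92 81 73]
  12. access 73: HIT. Cache (LRU->MRU): [39 92 81 73]
  13. access 75: MISS, evict 39. Cache (LRU->MRU): [92 81 73 75]
  14. access 39: MISS, evict 92. Cache (LRU->MRU): [81 73 75 39]
Total: 7 hits, 7 misses, 3 evictions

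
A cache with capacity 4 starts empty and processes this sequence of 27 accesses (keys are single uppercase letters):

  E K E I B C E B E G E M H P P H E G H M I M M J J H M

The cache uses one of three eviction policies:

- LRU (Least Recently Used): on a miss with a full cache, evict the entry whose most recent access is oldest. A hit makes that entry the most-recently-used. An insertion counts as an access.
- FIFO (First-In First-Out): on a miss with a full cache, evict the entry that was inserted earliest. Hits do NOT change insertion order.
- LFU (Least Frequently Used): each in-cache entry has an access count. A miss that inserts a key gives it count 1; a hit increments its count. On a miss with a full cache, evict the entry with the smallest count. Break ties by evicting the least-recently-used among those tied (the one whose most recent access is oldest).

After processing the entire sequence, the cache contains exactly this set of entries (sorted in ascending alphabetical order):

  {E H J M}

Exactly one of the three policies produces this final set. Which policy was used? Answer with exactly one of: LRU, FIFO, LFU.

Answer: LFU

Derivation:
Simulating under each policy and comparing final sets:
  LRU: final set = {H I J M} -> differs
  FIFO: final set = {H I J M} -> differs
  LFU: final set = {E H J M} -> MATCHES target
Only LFU produces the target set.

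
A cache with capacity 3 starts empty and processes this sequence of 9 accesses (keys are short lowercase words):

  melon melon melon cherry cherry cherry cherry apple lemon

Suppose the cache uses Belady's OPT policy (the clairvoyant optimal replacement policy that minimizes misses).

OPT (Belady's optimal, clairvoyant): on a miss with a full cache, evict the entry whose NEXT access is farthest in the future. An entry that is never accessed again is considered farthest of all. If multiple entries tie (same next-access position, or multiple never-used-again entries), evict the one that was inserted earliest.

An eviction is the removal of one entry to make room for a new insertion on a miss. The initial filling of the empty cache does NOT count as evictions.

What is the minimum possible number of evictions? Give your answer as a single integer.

OPT (Belady) simulation (capacity=3):
  1. access melon: MISS. Cache: [melon]
  2. access melon: HIT. Next use of melon: step 3. Cache: [melon]
  3. access melon: HIT. Next use of melon: never. Cache: [melon]
  4. access cherry: MISS. Cache: [melon cherry]
  5. access cherry: HIT. Next use of cherry: step 6. Cache: [melon cherry]
  6. access cherry: HIT. Next use of cherry: step 7. Cache: [melon cherry]
  7. access cherry: HIT. Next use of cherry: never. Cache: [melon cherry]
  8. access apple: MISS. Cache: [melon cherry apple]
  9. access lemon: MISS, evict melon (next use: never). Cache: [cherry apple lemon]
Total: 5 hits, 4 misses, 1 evictions

Answer: 1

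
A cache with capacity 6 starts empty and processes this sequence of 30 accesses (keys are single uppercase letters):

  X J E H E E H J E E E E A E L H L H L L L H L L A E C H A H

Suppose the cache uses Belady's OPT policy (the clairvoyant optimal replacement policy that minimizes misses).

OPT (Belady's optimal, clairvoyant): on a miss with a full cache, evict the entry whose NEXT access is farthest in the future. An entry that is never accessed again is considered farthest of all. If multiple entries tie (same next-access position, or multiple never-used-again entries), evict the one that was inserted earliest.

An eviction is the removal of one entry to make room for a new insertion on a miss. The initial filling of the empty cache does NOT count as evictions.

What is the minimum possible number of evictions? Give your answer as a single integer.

Answer: 1

Derivation:
OPT (Belady) simulation (capacity=6):
  1. access X: MISS. Cache: [X]
  2. access J: MISS. Cache: [X J]
  3. access E: MISS. Cache: [X J E]
  4. access H: MISS. Cache: [X J E H]
  5. access E: HIT. Next use of E: step 6. Cache: [X J E H]
  6. access E: HIT. Next use of E: step 9. Cache: [X J E H]
  7. access H: HIT. Next use of H: step 16. Cache: [X J E H]
  8. access J: HIT. Next use of J: never. Cache: [X J E H]
  9. access E: HIT. Next use of E: step 10. Cache: [X J E H]
  10. access E: HIT. Next use of E: step 11. Cache: [X J E H]
  11. access E: HIT. Next use of E: step 12. Cache: [X J E H]
  12. access E: HIT. Next use of E: step 14. Cache: [X J E H]
  13. access A: MISS. Cache: [X J E H A]
  14. access E: HIT. Next use of E: step 26. Cache: [X J E H A]
  15. access L: MISS. Cache: [X J E H A L]
  16. access H: HIT. Next use of H: step 18. Cache: [X J E H A L]
  17. access L: HIT. Next use of L: step 19. Cache: [X J E H A L]
  18. access H: HIT. Next use of H: step 22. Cache: [X J E H A L]
  19. access L: HIT. Next use of L: step 20. Cache: [X J E H A L]
  20. access L: HIT. Next use of L: step 21. Cache: [X J E H A L]
  21. access L: HIT. Next use of L: step 23. Cache: [X J E H A L]
  22. access H: HIT. Next use of H: step 28. Cache: [X J E H A L]
  23. access L: HIT. Next use of L: step 24. Cache: [X J E H A L]
  24. access L: HIT. Next use of L: never. Cache: [X J E H A L]
  25. access A: HIT. Next use of A: step 29. Cache: [X J E H A L]
  26. access E: HIT. Next use of E: never. Cache: [X J E H A L]
  27. access C: MISS, evict X (next use: never). Cache: [J E H A L C]
  28. access H: HIT. Next use of H: step 30. Cache: [J E H A L C]
  29. access A: HIT. Next use of A: never. Cache: [J E H A L C]
  30. access H: HIT. Next use of H: never. Cache: [J E H A L C]
Total: 23 hits, 7 misses, 1 evictions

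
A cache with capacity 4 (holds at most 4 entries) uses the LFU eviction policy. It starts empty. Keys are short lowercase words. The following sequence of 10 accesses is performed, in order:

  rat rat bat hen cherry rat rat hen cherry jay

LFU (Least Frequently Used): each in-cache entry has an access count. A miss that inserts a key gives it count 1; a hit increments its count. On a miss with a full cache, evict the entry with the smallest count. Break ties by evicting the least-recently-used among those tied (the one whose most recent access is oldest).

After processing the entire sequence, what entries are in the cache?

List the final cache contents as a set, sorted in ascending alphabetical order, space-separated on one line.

Answer: cherry hen jay rat

Derivation:
LFU simulation (capacity=4):
  1. access rat: MISS. Cache: [rat(c=1)]
  2. access rat: HIT, count now 2. Cache: [rat(c=2)]
  3. access bat: MISS. Cache: [bat(c=1) rat(c=2)]
  4. access hen: MISS. Cache: [bat(c=1) hen(c=1) rat(c=2)]
  5. access cherry: MISS. Cache: [bat(c=1) hen(c=1) cherry(c=1) rat(c=2)]
  6. access rat: HIT, count now 3. Cache: [bat(c=1) hen(c=1) cherry(c=1) rat(c=3)]
  7. access rat: HIT, count now 4. Cache: [bat(c=1) hen(c=1) cherry(c=1) rat(c=4)]
  8. access hen: HIT, count now 2. Cache: [bat(c=1) cherry(c=1) hen(c=2) rat(c=4)]
  9. access cherry: HIT, count now 2. Cache: [bat(c=1) hen(c=2) cherry(c=2) rat(c=4)]
  10. access jay: MISS, evict bat(c=1). Cache: [jay(c=1) hen(c=2) cherry(c=2) rat(c=4)]
Total: 5 hits, 5 misses, 1 evictions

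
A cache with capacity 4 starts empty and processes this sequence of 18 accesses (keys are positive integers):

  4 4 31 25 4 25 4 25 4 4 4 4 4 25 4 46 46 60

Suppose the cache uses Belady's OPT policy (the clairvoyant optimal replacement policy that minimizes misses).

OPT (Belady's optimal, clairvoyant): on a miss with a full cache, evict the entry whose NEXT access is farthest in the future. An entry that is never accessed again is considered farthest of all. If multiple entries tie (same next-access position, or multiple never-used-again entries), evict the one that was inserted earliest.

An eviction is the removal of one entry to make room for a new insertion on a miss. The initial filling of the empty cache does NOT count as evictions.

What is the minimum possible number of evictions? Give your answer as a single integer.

Answer: 1

Derivation:
OPT (Belady) simulation (capacity=4):
  1. access 4: MISS. Cache: [4]
  2. access 4: HIT. Next use of 4: step 5. Cache: [4]
  3. access 31: MISS. Cache: [4 31]
  4. access 25: MISS. Cache: [4 31 25]
  5. access 4: HIT. Next use of 4: step 7. Cache: [4 31 25]
  6. access 25: HIT. Next use of 25: step 8. Cache: [4 31 25]
  7. access 4: HIT. Next use of 4: step 9. Cache: [4 31 25]
  8. access 25: HIT. Next use of 25: step 14. Cache: [4 31 25]
  9. access 4: HIT. Next use of 4: step 10. Cache: [4 31 25]
  10. access 4: HIT. Next use of 4: step 11. Cache: [4 31 25]
  11. access 4: HIT. Next use of 4: step 12. Cache: [4 31 25]
  12. access 4: HIT. Next use of 4: step 13. Cache: [4 31 25]
  13. access 4: HIT. Next use of 4: step 15. Cache: [4 31 25]
  14. access 25: HIT. Next use of 25: never. Cache: [4 31 25]
  15. access 4: HIT. Next use of 4: never. Cache: [4 31 25]
  16. access 46: MISS. Cache: [4 31 25 46]
  17. access 46: HIT. Next use of 46: never. Cache: [4 31 25 46]
  18. access 60: MISS, evict 4 (next use: never). Cache: [31 25 46 60]
Total: 13 hits, 5 misses, 1 evictions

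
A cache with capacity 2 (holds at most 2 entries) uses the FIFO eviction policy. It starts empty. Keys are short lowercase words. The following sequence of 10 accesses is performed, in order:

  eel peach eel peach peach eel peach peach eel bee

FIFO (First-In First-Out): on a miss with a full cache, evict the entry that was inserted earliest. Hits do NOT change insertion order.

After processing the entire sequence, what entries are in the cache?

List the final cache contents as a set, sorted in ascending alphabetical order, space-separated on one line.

FIFO simulation (capacity=2):
  1. access eel: MISS. Cache (old->new): [eel]
  2. access peach: MISS. Cache (old->new): [eel peach]
  3. access eel: HIT. Cache (old->new): [eel peach]
  4. access peach: HIT. Cache (old->new): [eel peach]
  5. access peach: HIT. Cache (old->new): [eel peach]
  6. access eel: HIT. Cache (old->new): [eel peach]
  7. access peach: HIT. Cache (old->new): [eel peach]
  8. access peach: HIT. Cache (old->new): [eel peach]
  9. access eel: HIT. Cache (old->new): [eel peach]
  10. access bee: MISS, evict eel. Cache (old->new): [peach bee]
Total: 7 hits, 3 misses, 1 evictions

Answer: bee peach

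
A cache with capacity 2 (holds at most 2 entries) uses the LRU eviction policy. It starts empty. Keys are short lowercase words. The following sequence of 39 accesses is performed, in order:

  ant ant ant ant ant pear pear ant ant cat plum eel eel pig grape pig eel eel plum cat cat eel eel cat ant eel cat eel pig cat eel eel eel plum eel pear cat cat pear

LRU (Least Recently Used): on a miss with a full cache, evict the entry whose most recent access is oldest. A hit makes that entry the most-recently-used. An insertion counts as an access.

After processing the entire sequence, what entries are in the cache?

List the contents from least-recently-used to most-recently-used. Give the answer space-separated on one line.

Answer: cat pear

Derivation:
LRU simulation (capacity=2):
  1. access ant: MISS. Cache (LRU->MRU): [ant]
  2. access ant: HIT. Cache (LRU->MRU): [ant]
  3. access ant: HIT. Cache (LRU->MRU): [ant]
  4. access ant: HIT. Cache (LRU->MRU): [ant]
  5. access ant: HIT. Cache (LRU->MRU): [ant]
  6. access pear: MISS. Cache (LRU->MRU): [ant pear]
  7. access pear: HIT. Cache (LRU->MRU): [ant pear]
  8. access ant: HIT. Cache (LRU->MRU): [pear ant]
  9. access ant: HIT. Cache (LRU->MRU): [pear ant]
  10. access cat: MISS, evict pear. Cache (LRU->MRU): [ant cat]
  11. access plum: MISS, evict ant. Cache (LRU->MRU): [cat plum]
  12. access eel: MISS, evict cat. Cache (LRU->MRU): [plum eel]
  13. access eel: HIT. Cache (LRU->MRU): [plum eel]
  14. access pig: MISS, evict plum. Cache (LRU->MRU): [eel pig]
  15. access grape: MISS, evict eel. Cache (LRU->MRU): [pig grape]
  16. access pig: HIT. Cache (LRU->MRU): [grape pig]
  17. access eel: MISS, evict grape. Cache (LRU->MRU): [pig eel]
  18. access eel: HIT. Cache (LRU->MRU): [pig eel]
  19. access plum: MISS, evict pig. Cache (LRU->MRU): [eel plum]
  20. access cat: MISS, evict eel. Cache (LRU->MRU): [plum cat]
  21. access cat: HIT. Cache (LRU->MRU): [plum cat]
  22. access eel: MISS, evict plum. Cache (LRU->MRU): [cat eel]
  23. access eel: HIT. Cache (LRU->MRU): [cat eel]
  24. access cat: HIT. Cache (LRU->MRU): [eel cat]
  25. access ant: MISS, evict eel. Cache (LRU->MRU): [cat ant]
  26. access eel: MISS, evict cat. Cache (LRU->MRU): [ant eel]
  27. access cat: MISS, evict ant. Cache (LRU->MRU): [eel cat]
  28. access eel: HIT. Cache (LRU->MRU): [cat eel]
  29. access pig: MISS, evict cat. Cache (LRU->MRU): [eel pig]
  30. access cat: MISS, evict eel. Cache (LRU->MRU): [pig cat]
  31. access eel: MISS, evict pig. Cache (LRU->MRU): [cat eel]
  32. access eel: HIT. Cache (LRU->MRU): [cat eel]
  33. access eel: HIT. Cache (LRU->MRU): [cat eel]
  34. access plum: MISS, evict cat. Cache (LRU->MRU): [eel plum]
  35. access eel: HIT. Cache (LRU->MRU): [plum eel]
  36. access pear: MISS, evict plum. Cache (LRU->MRU): [eel pear]
  37. access cat: MISS, evict eel. Cache (LRU->MRU): [pear cat]
  38. access cat: HIT. Cache (LRU->MRU): [pear cat]
  39. access pear: HIT. Cache (LRU->MRU): [cat pear]
Total: 19 hits, 20 misses, 18 evictions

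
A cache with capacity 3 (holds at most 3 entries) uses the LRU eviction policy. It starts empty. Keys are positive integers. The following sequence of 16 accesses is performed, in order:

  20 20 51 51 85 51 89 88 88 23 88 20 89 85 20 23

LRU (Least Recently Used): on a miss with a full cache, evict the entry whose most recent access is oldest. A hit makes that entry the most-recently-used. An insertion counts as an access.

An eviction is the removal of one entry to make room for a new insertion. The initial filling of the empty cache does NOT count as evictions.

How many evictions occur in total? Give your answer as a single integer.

LRU simulation (capacity=3):
  1. access 20: MISS. Cache (LRU->MRU): [20]
  2. access 20: HIT. Cache (LRU->MRU): [20]
  3. access 51: MISS. Cache (LRU->MRU): [20 51]
  4. access 51: HIT. Cache (LRU->MRU): [20 51]
  5. access 85: MISS. Cache (LRU->MRU): [20 51 85]
  6. access 51: HIT. Cache (LRU->MRU): [20 85 51]
  7. access 89: MISS, evict 20. Cache (LRU->MRU): [85 51 89]
  8. access 88: MISS, evict 85. Cache (LRU->MRU): [51 89 88]
  9. access 88: HIT. Cache (LRU->MRU): [51 89 88]
  10. access 23: MISS, evict 51. Cache (LRU->MRU): [89 88 23]
  11. access 88: HIT. Cache (LRU->MRU): [89 23 88]
  12. access 20: MISS, evict 89. Cache (LRU->MRU): [23 88 20]
  13. access 89: MISS, evict 23. Cache (LRU->MRU): [88 20 89]
  14. access 85: MISS, evict 88. Cache (LRU->MRU): [20 89 85]
  15. access 20: HIT. Cache (LRU->MRU): [89 85 20]
  16. access 23: MISS, evict 89. Cache (LRU->MRU): [85 20 23]
Total: 6 hits, 10 misses, 7 evictions

Answer: 7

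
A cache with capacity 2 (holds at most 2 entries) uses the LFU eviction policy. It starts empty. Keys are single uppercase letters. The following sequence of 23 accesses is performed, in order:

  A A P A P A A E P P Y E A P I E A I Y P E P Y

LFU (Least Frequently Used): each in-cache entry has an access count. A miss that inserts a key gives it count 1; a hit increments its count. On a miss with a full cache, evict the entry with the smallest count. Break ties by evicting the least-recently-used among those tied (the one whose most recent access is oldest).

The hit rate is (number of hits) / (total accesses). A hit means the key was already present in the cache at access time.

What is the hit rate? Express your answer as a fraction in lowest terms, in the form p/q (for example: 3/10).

LFU simulation (capacity=2):
  1. access A: MISS. Cache: [A(c=1)]
  2. access A: HIT, count now 2. Cache: [A(c=2)]
  3. access P: MISS. Cache: [P(c=1) A(c=2)]
  4. access A: HIT, count now 3. Cache: [P(c=1) A(c=3)]
  5. access P: HIT, count now 2. Cache: [P(c=2) A(c=3)]
  6. access A: HIT, count now 4. Cache: [P(c=2) A(c=4)]
  7. access A: HIT, count now 5. Cache: [P(c=2) A(c=5)]
  8. access E: MISS, evict P(c=2). Cache: [E(c=1) A(c=5)]
  9. access P: MISS, evict E(c=1). Cache: [P(c=1) A(c=5)]
  10. access P: HIT, count now 2. Cache: [P(c=2) A(c=5)]
  11. access Y: MISS, evict P(c=2). Cache: [Y(c=1) A(c=5)]
  12. access E: MISS, evict Y(c=1). Cache: [E(c=1) A(c=5)]
  13. access A: HIT, count now 6. Cache: [E(c=1) A(c=6)]
  14. access P: MISS, evict E(c=1). Cache: [P(c=1) A(c=6)]
  15. access I: MISS, evict P(c=1). Cache: [I(c=1) A(c=6)]
  16. access E: MISS, evict I(c=1). Cache: [E(c=1) A(c=6)]
  17. access A: HIT, count now 7. Cache: [E(c=1) A(c=7)]
  18. access I: MISS, evict E(c=1). Cache: [I(c=1) A(c=7)]
  19. access Y: MISS, evict I(c=1). Cache: [Y(c=1) A(c=7)]
  20. access P: MISS, evict Y(c=1). Cache: [P(c=1) A(c=7)]
  21. access E: MISS, evict P(c=1). Cache: [E(c=1) A(c=7)]
  22. access P: MISS, evict E(c=1). Cache: [P(c=1) A(c=7)]
  23. access Y: MISS, evict P(c=1). Cache: [Y(c=1) A(c=7)]
Total: 8 hits, 15 misses, 13 evictions

Hit rate = 8/23

Answer: 8/23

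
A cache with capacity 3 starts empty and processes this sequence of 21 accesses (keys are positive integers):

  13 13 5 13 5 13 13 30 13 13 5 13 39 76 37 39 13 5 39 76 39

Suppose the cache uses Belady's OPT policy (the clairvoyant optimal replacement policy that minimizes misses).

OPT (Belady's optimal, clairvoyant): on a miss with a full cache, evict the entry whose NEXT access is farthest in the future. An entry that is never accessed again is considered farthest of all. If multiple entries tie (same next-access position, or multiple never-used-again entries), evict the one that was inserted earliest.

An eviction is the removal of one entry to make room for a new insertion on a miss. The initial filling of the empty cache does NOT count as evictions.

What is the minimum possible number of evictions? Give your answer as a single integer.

Answer: 5

Derivation:
OPT (Belady) simulation (capacity=3):
  1. access 13: MISS. Cache: [13]
  2. access 13: HIT. Next use of 13: step 4. Cache: [13]
  3. access 5: MISS. Cache: [13 5]
  4. access 13: HIT. Next use of 13: step 6. Cache: [13 5]
  5. access 5: HIT. Next use of 5: step 11. Cache: [13 5]
  6. access 13: HIT. Next use of 13: step 7. Cache: [13 5]
  7. access 13: HIT. Next use of 13: step 9. Cache: [13 5]
  8. access 30: MISS. Cache: [13 5 30]
  9. access 13: HIT. Next use of 13: step 10. Cache: [13 5 30]
  10. access 13: HIT. Next use of 13: step 12. Cache: [13 5 30]
  11. access 5: HIT. Next use of 5: step 18. Cache: [13 5 30]
  12. access 13: HIT. Next use of 13: step 17. Cache: [13 5 30]
  13. access 39: MISS, evict 30 (next use: never). Cache: [13 5 39]
  14. access 76: MISS, evict 5 (next use: step 18). Cache: [13 39 76]
  15. access 37: MISS, evict 76 (next use: step 20). Cache: [13 39 37]
  16. access 39: HIT. Next use of 39: step 19. Cache: [13 39 37]
  17. access 13: HIT. Next use of 13: never. Cache: [13 39 37]
  18. access 5: MISS, evict 13 (next use: never). Cache: [39 37 5]
  19. access 39: HIT. Next use of 39: step 21. Cache: [39 37 5]
  20. access 76: MISS, evict 37 (next use: never). Cache: [39 5 76]
  21. access 39: HIT. Next use of 39: never. Cache: [39 5 76]
Total: 13 hits, 8 misses, 5 evictions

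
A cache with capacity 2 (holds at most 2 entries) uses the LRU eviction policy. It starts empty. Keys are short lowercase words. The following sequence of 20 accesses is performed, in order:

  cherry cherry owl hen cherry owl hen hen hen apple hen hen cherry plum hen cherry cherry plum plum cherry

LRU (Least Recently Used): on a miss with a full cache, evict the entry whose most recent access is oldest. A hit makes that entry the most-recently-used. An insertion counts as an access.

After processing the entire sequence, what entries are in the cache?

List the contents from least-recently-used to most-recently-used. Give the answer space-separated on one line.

LRU simulation (capacity=2):
  1. access cherry: MISS. Cache (LRU->MRU): [cherry]
  2. access cherry: HIT. Cache (LRU->MRU): [cherry]
  3. access owl: MISS. Cache (LRU->MRU): [cherry owl]
  4. access hen: MISS, evict cherry. Cache (LRU->MRU): [owl hen]
  5. access cherry: MISS, evict owl. Cache (LRU->MRU): [hen cherry]
  6. access owl: MISS, evict hen. Cache (LRU->MRU): [cherry owl]
  7. access hen: MISS, evict cherry. Cache (LRU->MRU): [owl hen]
  8. access hen: HIT. Cache (LRU->MRU): [owl hen]
  9. access hen: HIT. Cache (LRU->MRU): [owl hen]
  10. access apple: MISS, evict owl. Cache (LRU->MRU): [hen apple]
  11. access hen: HIT. Cache (LRU->MRU): [apple hen]
  12. access hen: HIT. Cache (LRU->MRU): [apple hen]
  13. access cherry: MISS, evict apple. Cache (LRU->MRU): [hen cherry]
  14. access plum: MISS, evict hen. Cache (LRU->MRU): [cherry plum]
  15. access hen: MISS, evict cherry. Cache (LRU->MRU): [plum hen]
  16. access cherry: MISS, evict plum. Cache (LRU->MRU): [hen cherry]
  17. access cherry: HIT. Cache (LRU->MRU): [hen cherry]
  18. access plum: MISS, evict hen. Cache (LRU->MRU): [cherry plum]
  19. access plum: HIT. Cache (LRU->MRU): [cherry plum]
  20. access cherry: HIT. Cache (LRU->MRU): [plum cherry]
Total: 8 hits, 12 misses, 10 evictions

Answer: plum cherry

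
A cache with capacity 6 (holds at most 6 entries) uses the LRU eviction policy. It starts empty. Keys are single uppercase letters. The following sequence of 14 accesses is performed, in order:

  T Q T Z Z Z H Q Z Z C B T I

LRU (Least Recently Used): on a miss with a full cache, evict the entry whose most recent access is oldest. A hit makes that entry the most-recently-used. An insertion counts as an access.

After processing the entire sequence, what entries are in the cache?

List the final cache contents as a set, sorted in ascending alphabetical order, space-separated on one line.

LRU simulation (capacity=6):
  1. access T: MISS. Cache (LRU->MRU): [T]
  2. access Q: MISS. Cache (LRU->MRU): [T Q]
  3. access T: HIT. Cache (LRU->MRU): [Q T]
  4. access Z: MISS. Cache (LRU->MRU): [Q T Z]
  5. access Z: HIT. Cache (LRU->MRU): [Q T Z]
  6. access Z: HIT. Cache (LRU->MRU): [Q T Z]
  7. access H: MISS. Cache (LRU->MRU): [Q T Z H]
  8. access Q: HIT. Cache (LRU->MRU): [T Z H Q]
  9. access Z: HIT. Cache (LRU->MRU): [T H Q Z]
  10. access Z: HIT. Cache (LRU->MRU): [T H Q Z]
  11. access C: MISS. Cache (LRU->MRU): [T H Q Z C]
  12. access B: MISS. Cache (LRU->MRU): [T H Q Z C B]
  13. access T: HIT. Cache (LRU->MRU): [H Q Z C B T]
  14. access I: MISS, evict H. Cache (LRU->MRU): [Q Z C B T I]
Total: 7 hits, 7 misses, 1 evictions

Answer: B C I Q T Z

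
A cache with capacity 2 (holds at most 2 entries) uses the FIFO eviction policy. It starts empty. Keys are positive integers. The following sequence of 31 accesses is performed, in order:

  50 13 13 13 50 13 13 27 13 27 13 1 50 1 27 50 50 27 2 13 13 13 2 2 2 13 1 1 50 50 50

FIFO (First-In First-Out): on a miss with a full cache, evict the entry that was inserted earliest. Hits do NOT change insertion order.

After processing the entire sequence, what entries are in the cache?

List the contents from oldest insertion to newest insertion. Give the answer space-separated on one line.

FIFO simulation (capacity=2):
  1. access 50: MISS. Cache (old->new): [50]
  2. access 13: MISS. Cache (old->new): [50 13]
  3. access 13: HIT. Cache (old->new): [50 13]
  4. access 13: HIT. Cache (old->new): [50 13]
  5. access 50: HIT. Cache (old->new): [50 13]
  6. access 13: HIT. Cache (old->new): [50 13]
  7. access 13: HIT. Cache (old->new): [50 13]
  8. access 27: MISS, evict 50. Cache (old->new): [13 27]
  9. access 13: HIT. Cache (old->new): [13 27]
  10. access 27: HIT. Cache (old->new): [13 27]
  11. access 13: HIT. Cache (old->new): [13 27]
  12. access 1: MISS, evict 13. Cache (old->new): [27 1]
  13. access 50: MISS, evict 27. Cache (old->new): [1 50]
  14. access 1: HIT. Cache (old->new): [1 50]
  15. access 27: MISS, evict 1. Cache (old->new): [50 27]
  16. access 50: HIT. Cache (old->new): [50 27]
  17. access 50: HIT. Cache (old->new): [50 27]
  18. access 27: HIT. Cache (old->new): [50 27]
  19. access 2: MISS, evict 50. Cache (old->new): [27 2]
  20. access 13: MISS, evict 27. Cache (old->new): [2 13]
  21. access 13: HIT. Cache (old->new): [2 13]
  22. access 13: HIT. Cache (old->new): [2 13]
  23. access 2: HIT. Cache (old->new): [2 13]
  24. access 2: HIT. Cache (old->new): [2 13]
  25. access 2: HIT. Cache (old->new): [2 13]
  26. access 13: HIT. Cache (old->new): [2 13]
  27. access 1: MISS, evict 2. Cache (old->new): [13 1]
  28. access 1: HIT. Cache (old->new): [13 1]
  29. access 50: MISS, evict 13. Cache (old->new): [1 50]
  30. access 50: HIT. Cache (old->new): [1 50]
  31. access 50: HIT. Cache (old->new): [1 50]
Total: 21 hits, 10 misses, 8 evictions

Answer: 1 50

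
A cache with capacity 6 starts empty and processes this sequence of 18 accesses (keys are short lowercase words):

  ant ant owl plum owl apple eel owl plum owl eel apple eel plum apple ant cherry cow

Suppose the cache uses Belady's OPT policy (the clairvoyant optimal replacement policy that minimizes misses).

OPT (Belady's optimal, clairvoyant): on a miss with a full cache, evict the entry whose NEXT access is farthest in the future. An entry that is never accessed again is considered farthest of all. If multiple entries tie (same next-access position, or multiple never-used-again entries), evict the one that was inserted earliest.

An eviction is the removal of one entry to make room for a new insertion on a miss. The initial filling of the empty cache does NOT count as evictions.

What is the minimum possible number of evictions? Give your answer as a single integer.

OPT (Belady) simulation (capacity=6):
  1. access ant: MISS. Cache: [ant]
  2. access ant: HIT. Next use of ant: step 16. Cache: [ant]
  3. access owl: MISS. Cache: [ant owl]
  4. access plum: MISS. Cache: [ant owl plum]
  5. access owl: HIT. Next use of owl: step 8. Cache: [ant owl plum]
  6. access apple: MISS. Cache: [ant owl plum apple]
  7. access eel: MISS. Cache: [ant owl plum apple eel]
  8. access owl: HIT. Next use of owl: step 10. Cache: [ant owl plum apple eel]
  9. access plum: HIT. Next use of plum: step 14. Cache: [ant owl plum apple eel]
  10. access owl: HIT. Next use of owl: never. Cache: [ant owl plum apple eel]
  11. access eel: HIT. Next use of eel: step 13. Cache: [ant owl plum apple eel]
  12. access apple: HIT. Next use of apple: step 15. Cache: [ant owl plum apple eel]
  13. access eel: HIT. Next use of eel: never. Cache: [ant owl plum apple eel]
  14. access plum: HIT. Next use of plum: never. Cache: [ant owl plum apple eel]
  15. access apple: HIT. Next use of apple: never. Cache: [ant owl plum apple eel]
  16. access ant: HIT. Next use of ant: never. Cache: [ant owl plum apple eel]
  17. access cherry: MISS. Cache: [ant owl plum apple eel cherry]
  18. access cow: MISS, evict ant (next use: never). Cache: [owl plum apple eel cherry cow]
Total: 11 hits, 7 misses, 1 evictions

Answer: 1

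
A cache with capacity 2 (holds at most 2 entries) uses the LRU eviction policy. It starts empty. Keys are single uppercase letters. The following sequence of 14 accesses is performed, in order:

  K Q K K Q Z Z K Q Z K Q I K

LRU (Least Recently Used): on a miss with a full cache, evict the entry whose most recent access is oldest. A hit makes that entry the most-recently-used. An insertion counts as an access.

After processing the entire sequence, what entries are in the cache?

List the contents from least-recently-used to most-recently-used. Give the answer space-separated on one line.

Answer: I K

Derivation:
LRU simulation (capacity=2):
  1. access K: MISS. Cache (LRU->MRU): [K]
  2. access Q: MISS. Cache (LRU->MRU): [K Q]
  3. access K: HIT. Cache (LRU->MRU): [Q K]
  4. access K: HIT. Cache (LRU->MRU): [Q K]
  5. access Q: HIT. Cache (LRU->MRU): [K Q]
  6. access Z: MISS, evict K. Cache (LRU->MRU): [Q Z]
  7. access Z: HIT. Cache (LRU->MRU): [Q Z]
  8. access K: MISS, evict Q. Cache (LRU->MRU): [Z K]
  9. access Q: MISS, evict Z. Cache (LRU->MRU): [K Q]
  10. access Z: MISS, evict K. Cache (LRU->MRU): [Q Z]
  11. access K: MISS, evict Q. Cache (LRU->MRU): [Z K]
  12. access Q: MISS, evict Z. Cache (LRU->MRU): [K Q]
  13. access I: MISS, evict K. Cache (LRU->MRU): [Q I]
  14. access K: MISS, evict Q. Cache (LRU->MRU): [I K]
Total: 4 hits, 10 misses, 8 evictions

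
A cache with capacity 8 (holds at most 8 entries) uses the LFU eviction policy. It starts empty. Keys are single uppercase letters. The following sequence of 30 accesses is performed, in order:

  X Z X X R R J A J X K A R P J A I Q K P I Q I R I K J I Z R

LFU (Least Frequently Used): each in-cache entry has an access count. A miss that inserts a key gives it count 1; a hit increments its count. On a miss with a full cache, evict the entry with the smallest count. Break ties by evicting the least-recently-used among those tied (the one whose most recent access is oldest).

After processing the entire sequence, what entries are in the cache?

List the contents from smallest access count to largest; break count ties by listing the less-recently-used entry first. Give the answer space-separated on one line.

Answer: Z Q A K X J I R

Derivation:
LFU simulation (capacity=8):
  1. access X: MISS. Cache: [X(c=1)]
  2. access Z: MISS. Cache: [X(c=1) Z(c=1)]
  3. access X: HIT, count now 2. Cache: [Z(c=1) X(c=2)]
  4. access X: HIT, count now 3. Cache: [Z(c=1) X(c=3)]
  5. access R: MISS. Cache: [Z(c=1) R(c=1) X(c=3)]
  6. access R: HIT, count now 2. Cache: [Z(c=1) R(c=2) X(c=3)]
  7. access J: MISS. Cache: [Z(c=1) J(c=1) R(c=2) X(c=3)]
  8. access A: MISS. Cache: [Z(c=1) J(c=1) A(c=1) R(c=2) X(c=3)]
  9. access J: HIT, count now 2. Cache: [Z(c=1) A(c=1) R(c=2) J(c=2) X(c=3)]
  10. access X: HIT, count now 4. Cache: [Z(c=1) A(c=1) R(c=2) J(c=2) X(c=4)]
  11. access K: MISS. Cache: [Z(c=1) A(c=1) K(c=1) R(c=2) J(c=2) X(c=4)]
  12. access A: HIT, count now 2. Cache: [Z(c=1) K(c=1) R(c=2) J(c=2) A(c=2) X(c=4)]
  13. access R: HIT, count now 3. Cache: [Z(c=1) K(c=1) J(c=2) A(c=2) R(c=3) X(c=4)]
  14. access P: MISS. Cache: [Z(c=1) K(c=1) P(c=1) J(c=2) A(c=2) R(c=3) X(c=4)]
  15. access J: HIT, count now 3. Cache: [Z(c=1) K(c=1) P(c=1) A(c=2) R(c=3) J(c=3) X(c=4)]
  16. access A: HIT, count now 3. Cache: [Z(c=1) K(c=1) P(c=1) R(c=3) J(c=3) A(c=3) X(c=4)]
  17. access I: MISS. Cache: [Z(c=1) K(c=1) P(c=1) I(c=1) R(c=3) J(c=3) A(c=3) X(c=4)]
  18. access Q: MISS, evict Z(c=1). Cache: [K(c=1) P(c=1) I(c=1) Q(c=1) R(c=3) J(c=3) A(c=3) X(c=4)]
  19. access K: HIT, count now 2. Cache: [P(c=1) I(c=1) Q(c=1) K(c=2) R(c=3) J(c=3) A(c=3) X(c=4)]
  20. access P: HIT, count now 2. Cache: [I(c=1) Q(c=1) K(c=2) P(c=2) R(c=3) J(c=3) A(c=3) X(c=4)]
  21. access I: HIT, count now 2. Cache: [Q(c=1) K(c=2) P(c=2) I(c=2) R(c=3) J(c=3) A(c=3) X(c=4)]
  22. access Q: HIT, count now 2. Cache: [K(c=2) P(c=2) I(c=2) Q(c=2) R(c=3) J(c=3) A(c=3) X(c=4)]
  23. access I: HIT, count now 3. Cache: [K(c=2) P(c=2) Q(c=2) R(c=3) J(c=3) A(c=3) I(c=3) X(c=4)]
  24. access R: HIT, count now 4. Cache: [K(c=2) P(c=2) Q(c=2) J(c=3) A(c=3) I(c=3) X(c=4) R(c=4)]
  25. access I: HIT, count now 4. Cache: [K(c=2) P(c=2) Q(c=2) J(c=3) A(c=3) X(c=4) R(c=4) I(c=4)]
  26. access K: HIT, count now 3. Cache: [P(c=2) Q(c=2) J(c=3) A(c=3) K(c=3) X(c=4) R(c=4) I(c=4)]
  27. access J: HIT, count now 4. Cache: [P(c=2) Q(c=2) A(c=3) K(c=3) X(c=4) R(c=4) I(c=4) J(c=4)]
  28. access I: HIT, count now 5. Cache: [P(c=2) Q(c=2) A(c=3) K(c=3) X(c=4) R(c=4) J(c=4) I(c=5)]
  29. access Z: MISS, evict P(c=2). Cache: [Z(c=1) Q(c=2) A(c=3) K(c=3) X(c=4) R(c=4) J(c=4) I(c=5)]
  30. access R: HIT, count now 5. Cache: [Z(c=1) Q(c=2) A(c=3) K(c=3) X(c=4) J(c=4) I(c=5) R(c=5)]
Total: 20 hits, 10 misses, 2 evictions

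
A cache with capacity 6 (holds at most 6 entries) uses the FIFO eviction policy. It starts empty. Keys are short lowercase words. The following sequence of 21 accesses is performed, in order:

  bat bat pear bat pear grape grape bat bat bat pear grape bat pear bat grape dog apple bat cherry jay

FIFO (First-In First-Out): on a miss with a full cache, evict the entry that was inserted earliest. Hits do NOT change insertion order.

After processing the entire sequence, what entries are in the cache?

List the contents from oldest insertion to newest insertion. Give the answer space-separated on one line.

Answer: pear grape dog apple cherry jay

Derivation:
FIFO simulation (capacity=6):
  1. access bat: MISS. Cache (old->new): [bat]
  2. access bat: HIT. Cache (old->new): [bat]
  3. access pear: MISS. Cache (old->new): [bat pear]
  4. access bat: HIT. Cache (old->new): [bat pear]
  5. access pear: HIT. Cache (old->new): [bat pear]
  6. access grape: MISS. Cache (old->new): [bat pear grape]
  7. access grape: HIT. Cache (old->new): [bat pear grape]
  8. access bat: HIT. Cache (old->new): [bat pear grape]
  9. access bat: HIT. Cache (old->new): [bat pear grape]
  10. access bat: HIT. Cache (old->new): [bat pear grape]
  11. access pear: HIT. Cache (old->new): [bat pear grape]
  12. access grape: HIT. Cache (old->new): [bat pear grape]
  13. access bat: HIT. Cache (old->new): [bat pear grape]
  14. access pear: HIT. Cache (old->new): [bat pear grape]
  15. access bat: HIT. Cache (old->new): [bat pear grape]
  16. access grape: HIT. Cache (old->new): [bat pear grape]
  17. access dog: MISS. Cache (old->new): [bat pear grape dog]
  18. access apple: MISS. Cache (old->new): [bat pear grape dog apple]
  19. access bat: HIT. Cache (old->new): [bat pear grape dog apple]
  20. access cherry: MISS. Cache (old->new): [bat pear grape dog apple cherry]
  21. access jay: MISS, evict bat. Cache (old->new): [pear grape dog apple cherry jay]
Total: 14 hits, 7 misses, 1 evictions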